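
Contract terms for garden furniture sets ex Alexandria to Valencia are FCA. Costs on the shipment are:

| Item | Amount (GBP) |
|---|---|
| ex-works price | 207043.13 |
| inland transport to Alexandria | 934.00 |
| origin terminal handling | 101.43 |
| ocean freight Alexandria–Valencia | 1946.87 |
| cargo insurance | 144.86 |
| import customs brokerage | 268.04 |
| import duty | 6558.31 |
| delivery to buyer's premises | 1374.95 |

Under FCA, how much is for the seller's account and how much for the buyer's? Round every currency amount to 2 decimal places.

FCA: the seller delivers export-cleared goods to the carrier; the buyer bears costs from that point.
Seller's account: goods 207043.13 + inland to port 934.00 = 207977.13
Buyer's account: origin terminal 101.43 + freight 1946.87 + insurance 144.86 + brokerage 268.04 + duty 6558.31 + delivery 1374.95 = 10394.46

Seller: GBP 207977.13; buyer: GBP 10394.46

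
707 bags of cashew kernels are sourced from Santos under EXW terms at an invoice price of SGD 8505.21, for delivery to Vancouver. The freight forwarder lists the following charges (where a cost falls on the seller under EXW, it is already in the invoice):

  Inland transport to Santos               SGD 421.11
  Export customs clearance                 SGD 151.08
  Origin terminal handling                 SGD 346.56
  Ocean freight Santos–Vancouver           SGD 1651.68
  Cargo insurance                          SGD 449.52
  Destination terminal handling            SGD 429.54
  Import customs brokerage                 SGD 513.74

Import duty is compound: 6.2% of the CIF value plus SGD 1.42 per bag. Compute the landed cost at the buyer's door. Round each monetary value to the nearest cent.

Total landed cost: SGD 14186.94

EXW: the seller makes goods available at their premises; the buyer bears all onward costs.
CIF value = EXW price + inland to port + export clearance + origin terminal + freight + insurance = 8505.21 + 421.11 + 151.08 + 346.56 + 1651.68 + 449.52 = 11525.16
Ad valorem component: 11525.16 × 6.2% = 714.56
Specific component: 707 × 1.42 = 1003.94
Import duty = 714.56 + 1003.94 = 1718.50
Buyer bears: inland to port 421.11 + export clearance 151.08 + origin terminal 346.56 + freight 1651.68 + insurance 449.52 + destination terminal 429.54 + brokerage 513.74 + duty 1718.50 = 5681.73
Landed cost = invoice 8505.21 + 5681.73 = 14186.94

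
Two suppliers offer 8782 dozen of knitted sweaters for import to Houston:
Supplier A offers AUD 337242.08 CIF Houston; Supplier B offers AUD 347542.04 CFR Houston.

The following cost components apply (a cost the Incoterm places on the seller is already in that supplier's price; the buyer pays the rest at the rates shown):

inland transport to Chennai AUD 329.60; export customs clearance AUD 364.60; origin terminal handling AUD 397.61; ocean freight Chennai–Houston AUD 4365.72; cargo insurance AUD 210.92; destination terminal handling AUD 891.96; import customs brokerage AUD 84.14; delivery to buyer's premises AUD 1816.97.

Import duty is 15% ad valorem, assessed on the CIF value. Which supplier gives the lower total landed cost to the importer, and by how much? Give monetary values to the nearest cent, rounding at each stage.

Supplier A (CIF):
The CIF price already equals the CIF value: 337242.08
Import duty = 337242.08 × 15% = 50586.31
Buyer bears (A): 891.96 + 84.14 + 1816.97 = 2793.07
Landed cost (A) = invoice 337242.08 + 2793.07 + duty 50586.31 = 390621.46
Supplier B (CFR):
CIF value = CFR price + insurance = 347542.04 + 210.92 = 347752.96
Import duty = 347752.96 × 15% = 52162.94
Buyer bears (B): 210.92 + 891.96 + 84.14 + 1816.97 = 3003.99
Landed cost (B) = invoice 347542.04 + 3003.99 + duty 52162.94 = 402708.97
Difference = |390621.46 − 402708.97| = 12087.51

Supplier A is cheaper by AUD 12087.51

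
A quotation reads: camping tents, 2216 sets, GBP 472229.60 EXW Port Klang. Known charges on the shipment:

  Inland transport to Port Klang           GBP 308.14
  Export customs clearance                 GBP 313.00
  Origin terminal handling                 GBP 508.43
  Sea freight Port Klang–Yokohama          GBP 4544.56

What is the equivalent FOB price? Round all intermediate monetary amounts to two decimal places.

Not relevant to the conversion: freight — on the buyer under both terms; not part of either seller's price.
From EXW to FOB, the seller additionally bears: inland to port, export clearance, origin terminal.
FOB price = 472229.60 + 308.14 + 313.00 + 508.43 = 473359.17

FOB price: GBP 473359.17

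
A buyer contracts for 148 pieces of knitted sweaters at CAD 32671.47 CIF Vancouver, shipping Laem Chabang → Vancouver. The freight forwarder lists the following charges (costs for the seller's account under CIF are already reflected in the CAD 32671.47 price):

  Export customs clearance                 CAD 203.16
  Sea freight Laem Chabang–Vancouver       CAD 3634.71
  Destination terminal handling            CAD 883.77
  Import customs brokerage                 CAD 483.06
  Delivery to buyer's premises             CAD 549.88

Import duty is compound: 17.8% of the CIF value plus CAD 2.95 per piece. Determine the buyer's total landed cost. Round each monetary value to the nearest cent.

Total landed cost: CAD 40840.30

CIF: the seller pays costs through ocean freight and marine insurance to the destination port.
Already in the invoice (seller's account under CIF): export clearance, freight — exclude.
The CIF price already equals the CIF value: 32671.47
Ad valorem component: 32671.47 × 17.8% = 5815.52
Specific component: 148 × 2.95 = 436.60
Import duty = 5815.52 + 436.60 = 6252.12
Buyer bears: destination terminal 883.77 + brokerage 483.06 + delivery 549.88 + duty 6252.12 = 8168.83
Landed cost = invoice 32671.47 + 8168.83 = 40840.30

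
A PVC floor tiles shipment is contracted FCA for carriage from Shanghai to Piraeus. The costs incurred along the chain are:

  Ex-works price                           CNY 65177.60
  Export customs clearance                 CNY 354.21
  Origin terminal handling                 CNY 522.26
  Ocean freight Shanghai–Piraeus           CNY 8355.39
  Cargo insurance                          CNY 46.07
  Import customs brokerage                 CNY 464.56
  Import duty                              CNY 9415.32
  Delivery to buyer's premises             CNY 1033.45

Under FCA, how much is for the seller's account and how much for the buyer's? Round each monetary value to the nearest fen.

FCA: the seller delivers export-cleared goods to the carrier; the buyer bears costs from that point.
Seller's account: goods 65177.60 + export clearance 354.21 = 65531.81
Buyer's account: origin terminal 522.26 + freight 8355.39 + insurance 46.07 + brokerage 464.56 + duty 9415.32 + delivery 1033.45 = 19837.05

Seller: CNY 65531.81; buyer: CNY 19837.05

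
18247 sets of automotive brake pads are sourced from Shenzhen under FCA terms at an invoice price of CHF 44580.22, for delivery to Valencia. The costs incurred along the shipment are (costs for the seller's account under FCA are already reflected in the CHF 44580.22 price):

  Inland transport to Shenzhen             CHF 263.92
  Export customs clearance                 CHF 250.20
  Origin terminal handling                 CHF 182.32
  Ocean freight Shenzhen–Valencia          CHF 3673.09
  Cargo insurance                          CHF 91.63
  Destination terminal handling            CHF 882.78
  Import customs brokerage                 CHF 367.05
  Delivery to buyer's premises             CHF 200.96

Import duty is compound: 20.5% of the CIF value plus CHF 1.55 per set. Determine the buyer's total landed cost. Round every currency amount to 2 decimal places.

Total landed cost: CHF 88208.99

FCA: the seller delivers export-cleared goods to the carrier; the buyer bears costs from that point.
Already in the invoice (seller's account under FCA): inland to port, export clearance — exclude.
CIF value = FCA price + origin terminal + freight + insurance = 44580.22 + 182.32 + 3673.09 + 91.63 = 48527.26
Ad valorem component: 48527.26 × 20.5% = 9948.09
Specific component: 18247 × 1.55 = 28282.85
Import duty = 9948.09 + 28282.85 = 38230.94
Buyer bears: origin terminal 182.32 + freight 3673.09 + insurance 91.63 + destination terminal 882.78 + brokerage 367.05 + delivery 200.96 + duty 38230.94 = 43628.77
Landed cost = invoice 44580.22 + 43628.77 = 88208.99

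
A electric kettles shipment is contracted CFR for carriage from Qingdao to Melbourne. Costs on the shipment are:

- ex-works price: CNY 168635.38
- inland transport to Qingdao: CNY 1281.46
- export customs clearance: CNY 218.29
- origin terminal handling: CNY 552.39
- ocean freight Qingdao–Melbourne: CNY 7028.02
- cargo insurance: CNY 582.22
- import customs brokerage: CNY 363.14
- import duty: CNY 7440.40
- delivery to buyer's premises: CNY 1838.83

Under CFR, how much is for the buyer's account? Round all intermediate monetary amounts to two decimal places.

Buyer's account: CNY 10224.59

CFR: the seller pays costs through ocean freight to the destination port, but not insurance.
Seller's account: goods 168635.38 + inland to port 1281.46 + export clearance 218.29 + origin terminal 552.39 + freight 7028.02 = 177715.54
Buyer's account: insurance 582.22 + brokerage 363.14 + duty 7440.40 + delivery 1838.83 = 10224.59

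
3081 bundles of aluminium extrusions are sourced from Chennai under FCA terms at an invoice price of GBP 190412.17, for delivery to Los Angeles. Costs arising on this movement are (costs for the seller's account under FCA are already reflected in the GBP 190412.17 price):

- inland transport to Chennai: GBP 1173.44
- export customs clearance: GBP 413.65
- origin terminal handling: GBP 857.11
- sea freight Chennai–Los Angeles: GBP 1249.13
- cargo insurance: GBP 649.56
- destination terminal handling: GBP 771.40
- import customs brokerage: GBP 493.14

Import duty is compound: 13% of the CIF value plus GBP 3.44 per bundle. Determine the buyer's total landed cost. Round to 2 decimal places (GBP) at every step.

FCA: the seller delivers export-cleared goods to the carrier; the buyer bears costs from that point.
Already in the invoice (seller's account under FCA): inland to port, export clearance — exclude.
CIF value = FCA price + origin terminal + freight + insurance = 190412.17 + 857.11 + 1249.13 + 649.56 = 193167.97
Ad valorem component: 193167.97 × 13% = 25111.84
Specific component: 3081 × 3.44 = 10598.64
Import duty = 25111.84 + 10598.64 = 35710.48
Buyer bears: origin terminal 857.11 + freight 1249.13 + insurance 649.56 + destination terminal 771.40 + brokerage 493.14 + duty 35710.48 = 39730.82
Landed cost = invoice 190412.17 + 39730.82 = 230142.99

Total landed cost: GBP 230142.99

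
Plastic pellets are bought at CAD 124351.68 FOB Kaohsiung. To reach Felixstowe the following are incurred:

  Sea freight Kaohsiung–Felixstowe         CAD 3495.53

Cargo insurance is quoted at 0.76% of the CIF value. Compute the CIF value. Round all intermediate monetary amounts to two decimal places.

CIF value: CAD 128826.29

Let C be the CIF value. C = FOB price + freight + 0.76% × C
C − 0.76% × C = 124351.68 + 3495.53
0.9924 × C = 127847.21
C = 127847.21 / 0.9924 = 128826.29
Insurance premium = 0.76% × 128826.29 = 979.08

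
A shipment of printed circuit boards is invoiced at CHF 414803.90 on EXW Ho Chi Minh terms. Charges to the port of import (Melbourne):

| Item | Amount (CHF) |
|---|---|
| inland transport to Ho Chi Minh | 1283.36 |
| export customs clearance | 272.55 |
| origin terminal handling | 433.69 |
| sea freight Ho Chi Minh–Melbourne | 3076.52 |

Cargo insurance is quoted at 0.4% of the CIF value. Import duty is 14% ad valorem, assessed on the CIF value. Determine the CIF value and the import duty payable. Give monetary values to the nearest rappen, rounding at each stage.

CIF value: CHF 421556.24; import duty: CHF 59017.87

Let C be the CIF value. C = EXW price + pre-shipment costs + freight + 0.4% × C
C − 0.4% × C = 414803.90 + 1283.36 + 272.55 + 433.69 + 3076.52
0.996 × C = 419870.02
C = 419870.02 / 0.996 = 421556.24
Insurance premium = 0.4% × 421556.24 = 1686.22
Import duty = 421556.24 × 14% = 59017.87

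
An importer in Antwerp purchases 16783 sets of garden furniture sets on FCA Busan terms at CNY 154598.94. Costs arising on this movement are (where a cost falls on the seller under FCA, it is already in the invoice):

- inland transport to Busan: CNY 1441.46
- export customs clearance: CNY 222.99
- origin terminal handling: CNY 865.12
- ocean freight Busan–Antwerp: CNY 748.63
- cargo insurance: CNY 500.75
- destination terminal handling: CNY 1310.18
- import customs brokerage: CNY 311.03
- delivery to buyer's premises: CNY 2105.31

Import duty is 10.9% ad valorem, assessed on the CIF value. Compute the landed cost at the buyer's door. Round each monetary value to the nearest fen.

Total landed cost: CNY 177521.72

FCA: the seller delivers export-cleared goods to the carrier; the buyer bears costs from that point.
Already in the invoice (seller's account under FCA): inland to port, export clearance — exclude.
CIF value = FCA price + origin terminal + freight + insurance = 154598.94 + 865.12 + 748.63 + 500.75 = 156713.44
Import duty = 156713.44 × 10.9% = 17081.76
Buyer bears: origin terminal 865.12 + freight 748.63 + insurance 500.75 + destination terminal 1310.18 + brokerage 311.03 + delivery 2105.31 + duty 17081.76 = 22922.78
Landed cost = invoice 154598.94 + 22922.78 = 177521.72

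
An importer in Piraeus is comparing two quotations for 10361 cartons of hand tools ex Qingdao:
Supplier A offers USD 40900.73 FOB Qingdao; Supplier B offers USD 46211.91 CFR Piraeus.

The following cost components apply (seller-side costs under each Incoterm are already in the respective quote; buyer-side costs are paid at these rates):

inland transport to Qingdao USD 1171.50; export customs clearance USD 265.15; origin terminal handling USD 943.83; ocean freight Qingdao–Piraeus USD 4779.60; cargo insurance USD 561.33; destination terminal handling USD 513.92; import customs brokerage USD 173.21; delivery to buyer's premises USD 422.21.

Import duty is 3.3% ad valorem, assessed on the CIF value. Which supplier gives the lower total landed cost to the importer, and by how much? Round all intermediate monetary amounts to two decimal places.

Supplier A (FOB):
CIF value = FOB price + freight + insurance = 40900.73 + 4779.60 + 561.33 = 46241.66
Import duty = 46241.66 × 3.3% = 1525.97
Buyer bears (A): 4779.60 + 561.33 + 513.92 + 173.21 + 422.21 = 6450.27
Landed cost (A) = invoice 40900.73 + 6450.27 + duty 1525.97 = 48876.97
Supplier B (CFR):
CIF value = CFR price + insurance = 46211.91 + 561.33 = 46773.24
Import duty = 46773.24 × 3.3% = 1543.52
Buyer bears (B): 561.33 + 513.92 + 173.21 + 422.21 = 1670.67
Landed cost (B) = invoice 46211.91 + 1670.67 + duty 1543.52 = 49426.10
Difference = |48876.97 − 49426.10| = 549.13

Supplier A is cheaper by USD 549.13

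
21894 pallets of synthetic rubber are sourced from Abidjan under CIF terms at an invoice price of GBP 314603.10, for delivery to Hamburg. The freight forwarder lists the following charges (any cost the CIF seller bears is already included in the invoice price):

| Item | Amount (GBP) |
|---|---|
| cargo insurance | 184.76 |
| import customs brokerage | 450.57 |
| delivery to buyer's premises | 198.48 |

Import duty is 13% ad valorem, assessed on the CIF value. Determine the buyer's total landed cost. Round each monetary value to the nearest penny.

CIF: the seller pays costs through ocean freight and marine insurance to the destination port.
Already in the invoice (seller's account under CIF): insurance — exclude.
The CIF price already equals the CIF value: 314603.10
Import duty = 314603.10 × 13% = 40898.40
Buyer bears: brokerage 450.57 + delivery 198.48 + duty 40898.40 = 41547.45
Landed cost = invoice 314603.10 + 41547.45 = 356150.55

Total landed cost: GBP 356150.55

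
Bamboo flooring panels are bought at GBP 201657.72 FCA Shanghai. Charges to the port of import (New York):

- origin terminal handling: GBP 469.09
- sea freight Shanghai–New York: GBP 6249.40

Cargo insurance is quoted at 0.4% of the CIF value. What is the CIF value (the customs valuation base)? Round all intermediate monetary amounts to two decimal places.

Let C be the CIF value. C = FCA price + pre-shipment costs + freight + 0.4% × C
C − 0.4% × C = 201657.72 + 469.09 + 6249.40
0.996 × C = 208376.21
C = 208376.21 / 0.996 = 209213.06
Insurance premium = 0.4% × 209213.06 = 836.85

CIF value: GBP 209213.06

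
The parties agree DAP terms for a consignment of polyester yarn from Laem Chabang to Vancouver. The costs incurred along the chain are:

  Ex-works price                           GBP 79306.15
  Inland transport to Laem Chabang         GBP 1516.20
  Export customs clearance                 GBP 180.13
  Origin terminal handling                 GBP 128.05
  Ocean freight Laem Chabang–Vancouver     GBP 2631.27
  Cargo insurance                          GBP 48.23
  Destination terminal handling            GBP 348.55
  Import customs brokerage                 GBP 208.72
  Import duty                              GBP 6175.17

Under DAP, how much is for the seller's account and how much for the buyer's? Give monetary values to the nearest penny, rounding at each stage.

Seller: GBP 84158.58; buyer: GBP 6383.89

DAP: the seller bears all costs to the named destination except import duty and clearance.
Seller's account: goods 79306.15 + inland to port 1516.20 + export clearance 180.13 + origin terminal 128.05 + freight 2631.27 + insurance 48.23 + destination terminal 348.55 = 84158.58
Buyer's account: brokerage 208.72 + duty 6175.17 = 6383.89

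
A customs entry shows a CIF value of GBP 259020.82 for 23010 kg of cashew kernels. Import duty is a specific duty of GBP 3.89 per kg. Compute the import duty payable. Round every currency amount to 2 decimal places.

Import duty = 23010 × 3.89 = 89508.90

Import duty: GBP 89508.90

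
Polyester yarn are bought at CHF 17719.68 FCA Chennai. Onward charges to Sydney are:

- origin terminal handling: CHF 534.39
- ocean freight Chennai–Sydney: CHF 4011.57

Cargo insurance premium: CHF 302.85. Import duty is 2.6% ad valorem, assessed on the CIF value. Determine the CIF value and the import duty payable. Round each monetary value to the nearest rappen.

CIF value: CHF 22568.49; import duty: CHF 586.78

CIF = FCA price + pre-shipment costs + freight + insurance
CIF = 17719.68 + 534.39 + 4011.57 + 302.85 = 22568.49
Import duty = 22568.49 × 2.6% = 586.78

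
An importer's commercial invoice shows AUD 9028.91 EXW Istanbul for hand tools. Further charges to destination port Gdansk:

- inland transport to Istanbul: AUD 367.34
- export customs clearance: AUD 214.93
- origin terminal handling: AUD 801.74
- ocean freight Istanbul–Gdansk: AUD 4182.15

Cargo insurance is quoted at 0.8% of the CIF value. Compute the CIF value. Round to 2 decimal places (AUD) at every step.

Let C be the CIF value. C = EXW price + pre-shipment costs + freight + 0.8% × C
C − 0.8% × C = 9028.91 + 367.34 + 214.93 + 801.74 + 4182.15
0.992 × C = 14595.07
C = 14595.07 / 0.992 = 14712.77
Insurance premium = 0.8% × 14712.77 = 117.70

CIF value: AUD 14712.77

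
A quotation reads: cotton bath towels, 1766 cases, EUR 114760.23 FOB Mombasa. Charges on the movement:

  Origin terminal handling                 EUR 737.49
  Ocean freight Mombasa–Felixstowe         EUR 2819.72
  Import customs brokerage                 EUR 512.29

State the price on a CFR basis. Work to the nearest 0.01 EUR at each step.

Not relevant to the conversion: origin terminal — on the seller under both FOB and CFR; already in the FOB price and stays in the CFR price. brokerage — on the buyer under both terms; not part of either seller's price.
From FOB to CFR, the seller additionally bears: freight.
CFR price = 114760.23 + 2819.72 = 117579.95

CFR price: EUR 117579.95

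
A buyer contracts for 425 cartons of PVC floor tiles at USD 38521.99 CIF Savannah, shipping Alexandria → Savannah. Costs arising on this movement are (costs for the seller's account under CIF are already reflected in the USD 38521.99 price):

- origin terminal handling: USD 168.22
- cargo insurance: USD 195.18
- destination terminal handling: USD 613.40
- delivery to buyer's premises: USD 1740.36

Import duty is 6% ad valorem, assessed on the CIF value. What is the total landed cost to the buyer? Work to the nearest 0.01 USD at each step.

Total landed cost: USD 43187.07

CIF: the seller pays costs through ocean freight and marine insurance to the destination port.
Already in the invoice (seller's account under CIF): origin terminal, insurance — exclude.
The CIF price already equals the CIF value: 38521.99
Import duty = 38521.99 × 6% = 2311.32
Buyer bears: destination terminal 613.40 + delivery 1740.36 + duty 2311.32 = 4665.08
Landed cost = invoice 38521.99 + 4665.08 = 43187.07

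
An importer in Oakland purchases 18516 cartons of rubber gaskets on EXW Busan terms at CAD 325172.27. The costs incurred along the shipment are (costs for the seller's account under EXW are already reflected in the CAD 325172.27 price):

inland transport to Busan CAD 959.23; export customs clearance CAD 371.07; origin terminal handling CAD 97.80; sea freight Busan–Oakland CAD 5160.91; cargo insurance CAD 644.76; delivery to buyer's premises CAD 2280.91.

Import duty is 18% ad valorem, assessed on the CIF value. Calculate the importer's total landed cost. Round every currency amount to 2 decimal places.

EXW: the seller makes goods available at their premises; the buyer bears all onward costs.
CIF value = EXW price + inland to port + export clearance + origin terminal + freight + insurance = 325172.27 + 959.23 + 371.07 + 97.80 + 5160.91 + 644.76 = 332406.04
Import duty = 332406.04 × 18% = 59833.09
Buyer bears: inland to port 959.23 + export clearance 371.07 + origin terminal 97.80 + freight 5160.91 + insurance 644.76 + delivery 2280.91 + duty 59833.09 = 69347.77
Landed cost = invoice 325172.27 + 69347.77 = 394520.04

Total landed cost: CAD 394520.04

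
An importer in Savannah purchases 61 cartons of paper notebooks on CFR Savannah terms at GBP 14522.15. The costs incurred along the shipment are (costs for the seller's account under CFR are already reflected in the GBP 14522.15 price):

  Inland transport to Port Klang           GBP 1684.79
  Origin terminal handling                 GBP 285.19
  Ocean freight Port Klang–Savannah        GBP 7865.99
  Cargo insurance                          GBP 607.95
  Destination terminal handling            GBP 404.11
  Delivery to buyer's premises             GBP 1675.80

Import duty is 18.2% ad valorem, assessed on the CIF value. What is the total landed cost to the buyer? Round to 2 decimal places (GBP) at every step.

CFR: the seller pays costs through ocean freight to the destination port, but not insurance.
Already in the invoice (seller's account under CFR): inland to port, origin terminal, freight — exclude.
CIF value = CFR price + insurance = 14522.15 + 607.95 = 15130.10
Import duty = 15130.10 × 18.2% = 2753.68
Buyer bears: insurance 607.95 + destination terminal 404.11 + delivery 1675.80 + duty 2753.68 = 5441.54
Landed cost = invoice 14522.15 + 5441.54 = 19963.69

Total landed cost: GBP 19963.69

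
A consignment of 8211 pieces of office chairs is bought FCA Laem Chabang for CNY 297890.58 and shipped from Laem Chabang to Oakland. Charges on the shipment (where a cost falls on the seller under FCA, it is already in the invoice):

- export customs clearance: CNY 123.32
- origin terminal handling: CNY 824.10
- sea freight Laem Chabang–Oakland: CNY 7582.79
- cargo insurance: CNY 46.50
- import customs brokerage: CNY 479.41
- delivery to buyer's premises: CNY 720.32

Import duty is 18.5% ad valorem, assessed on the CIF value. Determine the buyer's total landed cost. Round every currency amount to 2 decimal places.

FCA: the seller delivers export-cleared goods to the carrier; the buyer bears costs from that point.
Already in the invoice (seller's account under FCA): export clearance — exclude.
CIF value = FCA price + origin terminal + freight + insurance = 297890.58 + 824.10 + 7582.79 + 46.50 = 306343.97
Import duty = 306343.97 × 18.5% = 56673.63
Buyer bears: origin terminal 824.10 + freight 7582.79 + insurance 46.50 + brokerage 479.41 + delivery 720.32 + duty 56673.63 = 66326.75
Landed cost = invoice 297890.58 + 66326.75 = 364217.33

Total landed cost: CNY 364217.33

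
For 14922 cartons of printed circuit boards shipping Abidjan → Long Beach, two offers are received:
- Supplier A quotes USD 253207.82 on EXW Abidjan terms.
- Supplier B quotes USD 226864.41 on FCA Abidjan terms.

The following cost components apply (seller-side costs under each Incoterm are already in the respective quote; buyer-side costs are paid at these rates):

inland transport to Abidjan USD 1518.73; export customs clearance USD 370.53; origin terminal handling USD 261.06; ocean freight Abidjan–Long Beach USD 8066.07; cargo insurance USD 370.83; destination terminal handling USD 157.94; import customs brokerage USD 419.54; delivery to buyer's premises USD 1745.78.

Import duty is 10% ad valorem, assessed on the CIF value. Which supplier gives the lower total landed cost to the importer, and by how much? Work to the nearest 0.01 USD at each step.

Supplier B is cheaper by USD 31055.93

Supplier A (EXW):
CIF value = EXW price + inland to port + export clearance + origin terminal + freight + insurance = 253207.82 + 1518.73 + 370.53 + 261.06 + 8066.07 + 370.83 = 263795.04
Import duty = 263795.04 × 10% = 26379.50
Buyer bears (A): 1518.73 + 370.53 + 261.06 + 8066.07 + 370.83 + 157.94 + 419.54 + 1745.78 = 12910.48
Landed cost (A) = invoice 253207.82 + 12910.48 + duty 26379.50 = 292497.80
Supplier B (FCA):
CIF value = FCA price + origin terminal + freight + insurance = 226864.41 + 261.06 + 8066.07 + 370.83 = 235562.37
Import duty = 235562.37 × 10% = 23556.24
Buyer bears (B): 261.06 + 8066.07 + 370.83 + 157.94 + 419.54 + 1745.78 = 11021.22
Landed cost (B) = invoice 226864.41 + 11021.22 + duty 23556.24 = 261441.87
Difference = |292497.80 − 261441.87| = 31055.93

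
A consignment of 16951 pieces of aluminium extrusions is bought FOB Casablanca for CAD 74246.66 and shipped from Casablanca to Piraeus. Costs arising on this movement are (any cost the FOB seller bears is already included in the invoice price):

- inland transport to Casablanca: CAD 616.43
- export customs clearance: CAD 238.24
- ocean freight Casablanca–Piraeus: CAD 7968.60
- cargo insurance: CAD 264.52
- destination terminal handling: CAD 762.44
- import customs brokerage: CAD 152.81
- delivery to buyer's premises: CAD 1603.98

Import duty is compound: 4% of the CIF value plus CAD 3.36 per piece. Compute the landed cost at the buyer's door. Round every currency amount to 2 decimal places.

FOB: the seller bears costs until goods are on board at the origin port; the buyer bears freight, insurance and all costs thereafter.
Already in the invoice (seller's account under FOB): inland to port, export clearance — exclude.
CIF value = FOB price + freight + insurance = 74246.66 + 7968.60 + 264.52 = 82479.78
Ad valorem component: 82479.78 × 4% = 3299.19
Specific component: 16951 × 3.36 = 56955.36
Import duty = 3299.19 + 56955.36 = 60254.55
Buyer bears: freight 7968.60 + insurance 264.52 + destination terminal 762.44 + brokerage 152.81 + delivery 1603.98 + duty 60254.55 = 71006.90
Landed cost = invoice 74246.66 + 71006.90 = 145253.56

Total landed cost: CAD 145253.56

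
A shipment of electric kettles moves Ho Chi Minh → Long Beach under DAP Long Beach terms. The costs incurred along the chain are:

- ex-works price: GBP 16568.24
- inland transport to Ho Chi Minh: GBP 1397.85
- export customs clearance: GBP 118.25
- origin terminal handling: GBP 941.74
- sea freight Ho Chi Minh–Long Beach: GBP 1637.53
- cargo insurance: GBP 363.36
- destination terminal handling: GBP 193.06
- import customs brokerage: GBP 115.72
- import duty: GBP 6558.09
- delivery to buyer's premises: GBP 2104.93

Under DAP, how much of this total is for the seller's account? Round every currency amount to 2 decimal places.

DAP: the seller bears all costs to the named destination except import duty and clearance.
Seller's account: goods 16568.24 + inland to port 1397.85 + export clearance 118.25 + origin terminal 941.74 + freight 1637.53 + insurance 363.36 + destination terminal 193.06 + delivery 2104.93 = 23324.96
Buyer's account: brokerage 115.72 + duty 6558.09 = 6673.81

Seller's account: GBP 23324.96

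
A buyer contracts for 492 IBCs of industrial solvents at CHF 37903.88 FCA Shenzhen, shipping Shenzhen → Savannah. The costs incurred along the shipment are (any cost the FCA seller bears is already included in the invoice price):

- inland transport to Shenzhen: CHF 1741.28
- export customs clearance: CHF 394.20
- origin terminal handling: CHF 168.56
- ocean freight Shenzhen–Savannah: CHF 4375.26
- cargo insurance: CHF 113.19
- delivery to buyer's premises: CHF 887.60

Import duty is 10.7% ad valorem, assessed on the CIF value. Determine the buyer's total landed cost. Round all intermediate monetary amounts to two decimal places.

FCA: the seller delivers export-cleared goods to the carrier; the buyer bears costs from that point.
Already in the invoice (seller's account under FCA): inland to port, export clearance — exclude.
CIF value = FCA price + origin terminal + freight + insurance = 37903.88 + 168.56 + 4375.26 + 113.19 = 42560.89
Import duty = 42560.89 × 10.7% = 4554.02
Buyer bears: origin terminal 168.56 + freight 4375.26 + insurance 113.19 + delivery 887.60 + duty 4554.02 = 10098.63
Landed cost = invoice 37903.88 + 10098.63 = 48002.51

Total landed cost: CHF 48002.51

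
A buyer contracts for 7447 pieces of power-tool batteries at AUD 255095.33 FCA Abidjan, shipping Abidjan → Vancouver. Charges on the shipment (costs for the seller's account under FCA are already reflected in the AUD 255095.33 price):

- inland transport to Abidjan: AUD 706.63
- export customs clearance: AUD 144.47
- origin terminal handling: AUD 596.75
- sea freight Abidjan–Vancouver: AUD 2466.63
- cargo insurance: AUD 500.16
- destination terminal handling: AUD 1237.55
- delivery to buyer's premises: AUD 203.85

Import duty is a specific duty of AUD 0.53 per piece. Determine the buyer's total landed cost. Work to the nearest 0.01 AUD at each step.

FCA: the seller delivers export-cleared goods to the carrier; the buyer bears costs from that point.
Already in the invoice (seller's account under FCA): inland to port, export clearance — exclude.
CIF value = FCA price + origin terminal + freight + insurance = 255095.33 + 596.75 + 2466.63 + 500.16 = 258658.87
Import duty = 7447 × 0.53 = 3946.91
Buyer bears: origin terminal 596.75 + freight 2466.63 + insurance 500.16 + destination terminal 1237.55 + delivery 203.85 + duty 3946.91 = 8951.85
Landed cost = invoice 255095.33 + 8951.85 = 264047.18

Total landed cost: AUD 264047.18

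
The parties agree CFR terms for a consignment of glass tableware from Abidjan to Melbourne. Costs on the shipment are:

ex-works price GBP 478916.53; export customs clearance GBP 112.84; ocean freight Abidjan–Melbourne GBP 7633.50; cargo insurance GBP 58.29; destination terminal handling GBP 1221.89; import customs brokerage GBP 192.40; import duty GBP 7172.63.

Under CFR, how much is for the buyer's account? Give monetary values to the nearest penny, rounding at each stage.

Buyer's account: GBP 8645.21

CFR: the seller pays costs through ocean freight to the destination port, but not insurance.
Seller's account: goods 478916.53 + export clearance 112.84 + freight 7633.50 = 486662.87
Buyer's account: insurance 58.29 + destination terminal 1221.89 + brokerage 192.40 + duty 7172.63 = 8645.21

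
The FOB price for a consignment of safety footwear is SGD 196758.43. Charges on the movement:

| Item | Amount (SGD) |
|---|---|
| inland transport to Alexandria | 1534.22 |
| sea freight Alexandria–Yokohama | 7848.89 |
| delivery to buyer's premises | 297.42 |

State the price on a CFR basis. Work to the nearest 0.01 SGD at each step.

Not relevant to the conversion: inland to port — on the seller under both FOB and CFR; already in the FOB price and stays in the CFR price. delivery — on the buyer under both terms; not part of either seller's price.
From FOB to CFR, the seller additionally bears: freight.
CFR price = 196758.43 + 7848.89 = 204607.32

CFR price: SGD 204607.32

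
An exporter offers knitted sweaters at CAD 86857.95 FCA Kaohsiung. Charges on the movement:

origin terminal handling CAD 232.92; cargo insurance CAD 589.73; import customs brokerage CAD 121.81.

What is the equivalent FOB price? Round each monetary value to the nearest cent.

FOB price: CAD 87090.87

Not relevant to the conversion: insurance, brokerage — on the buyer under both terms; not part of either seller's price.
From FCA to FOB, the seller additionally bears: origin terminal.
FOB price = 86857.95 + 232.92 = 87090.87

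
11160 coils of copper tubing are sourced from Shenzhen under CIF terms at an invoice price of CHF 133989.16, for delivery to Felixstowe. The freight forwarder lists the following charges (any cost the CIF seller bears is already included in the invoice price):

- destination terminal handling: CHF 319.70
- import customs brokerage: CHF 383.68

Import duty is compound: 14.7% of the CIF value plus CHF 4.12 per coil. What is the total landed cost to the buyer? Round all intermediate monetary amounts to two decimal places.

CIF: the seller pays costs through ocean freight and marine insurance to the destination port.
The CIF price already equals the CIF value: 133989.16
Ad valorem component: 133989.16 × 14.7% = 19696.41
Specific component: 11160 × 4.12 = 45979.20
Import duty = 19696.41 + 45979.20 = 65675.61
Buyer bears: destination terminal 319.70 + brokerage 383.68 + duty 65675.61 = 66378.99
Landed cost = invoice 133989.16 + 66378.99 = 200368.15

Total landed cost: CHF 200368.15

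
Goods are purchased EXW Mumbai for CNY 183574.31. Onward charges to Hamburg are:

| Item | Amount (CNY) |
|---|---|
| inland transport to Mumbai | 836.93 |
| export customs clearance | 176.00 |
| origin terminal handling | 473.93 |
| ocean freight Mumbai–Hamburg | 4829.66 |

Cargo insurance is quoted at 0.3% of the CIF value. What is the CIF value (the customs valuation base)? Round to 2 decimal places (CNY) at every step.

CIF value: CNY 190462.22

Let C be the CIF value. C = EXW price + pre-shipment costs + freight + 0.3% × C
C − 0.3% × C = 183574.31 + 836.93 + 176.00 + 473.93 + 4829.66
0.997 × C = 189890.83
C = 189890.83 / 0.997 = 190462.22
Insurance premium = 0.3% × 190462.22 = 571.39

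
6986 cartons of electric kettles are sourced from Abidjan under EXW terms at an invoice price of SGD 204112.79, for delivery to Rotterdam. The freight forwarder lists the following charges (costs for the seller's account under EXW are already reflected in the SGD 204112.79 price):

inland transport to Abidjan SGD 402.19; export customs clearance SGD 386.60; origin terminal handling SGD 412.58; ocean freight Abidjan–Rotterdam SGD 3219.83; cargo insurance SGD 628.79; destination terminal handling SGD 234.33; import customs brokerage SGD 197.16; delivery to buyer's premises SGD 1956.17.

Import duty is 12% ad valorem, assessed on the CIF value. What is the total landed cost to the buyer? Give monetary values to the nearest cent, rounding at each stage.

Total landed cost: SGD 236649.97

EXW: the seller makes goods available at their premises; the buyer bears all onward costs.
CIF value = EXW price + inland to port + export clearance + origin terminal + freight + insurance = 204112.79 + 402.19 + 386.60 + 412.58 + 3219.83 + 628.79 = 209162.78
Import duty = 209162.78 × 12% = 25099.53
Buyer bears: inland to port 402.19 + export clearance 386.60 + origin terminal 412.58 + freight 3219.83 + insurance 628.79 + destination terminal 234.33 + brokerage 197.16 + delivery 1956.17 + duty 25099.53 = 32537.18
Landed cost = invoice 204112.79 + 32537.18 = 236649.97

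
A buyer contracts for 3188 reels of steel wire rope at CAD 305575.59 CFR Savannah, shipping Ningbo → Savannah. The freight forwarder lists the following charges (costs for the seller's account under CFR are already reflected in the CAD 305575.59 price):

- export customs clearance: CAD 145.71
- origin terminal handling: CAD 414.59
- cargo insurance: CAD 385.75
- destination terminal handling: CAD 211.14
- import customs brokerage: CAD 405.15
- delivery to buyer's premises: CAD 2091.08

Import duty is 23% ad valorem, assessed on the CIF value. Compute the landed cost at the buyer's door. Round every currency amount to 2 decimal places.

CFR: the seller pays costs through ocean freight to the destination port, but not insurance.
Already in the invoice (seller's account under CFR): export clearance, origin terminal — exclude.
CIF value = CFR price + insurance = 305575.59 + 385.75 = 305961.34
Import duty = 305961.34 × 23% = 70371.11
Buyer bears: insurance 385.75 + destination terminal 211.14 + brokerage 405.15 + delivery 2091.08 + duty 70371.11 = 73464.23
Landed cost = invoice 305575.59 + 73464.23 = 379039.82

Total landed cost: CAD 379039.82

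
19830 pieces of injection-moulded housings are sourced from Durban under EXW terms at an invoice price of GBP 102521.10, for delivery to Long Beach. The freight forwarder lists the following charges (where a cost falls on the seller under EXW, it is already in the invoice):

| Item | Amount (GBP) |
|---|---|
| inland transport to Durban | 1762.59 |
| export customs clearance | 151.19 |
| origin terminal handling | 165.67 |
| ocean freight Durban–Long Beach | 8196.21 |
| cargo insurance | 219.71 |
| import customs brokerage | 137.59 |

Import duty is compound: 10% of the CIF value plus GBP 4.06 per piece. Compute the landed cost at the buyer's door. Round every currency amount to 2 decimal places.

EXW: the seller makes goods available at their premises; the buyer bears all onward costs.
CIF value = EXW price + inland to port + export clearance + origin terminal + freight + insurance = 102521.10 + 1762.59 + 151.19 + 165.67 + 8196.21 + 219.71 = 113016.47
Ad valorem component: 113016.47 × 10% = 11301.65
Specific component: 19830 × 4.06 = 80509.80
Import duty = 11301.65 + 80509.80 = 91811.45
Buyer bears: inland to port 1762.59 + export clearance 151.19 + origin terminal 165.67 + freight 8196.21 + insurance 219.71 + brokerage 137.59 + duty 91811.45 = 102444.41
Landed cost = invoice 102521.10 + 102444.41 = 204965.51

Total landed cost: GBP 204965.51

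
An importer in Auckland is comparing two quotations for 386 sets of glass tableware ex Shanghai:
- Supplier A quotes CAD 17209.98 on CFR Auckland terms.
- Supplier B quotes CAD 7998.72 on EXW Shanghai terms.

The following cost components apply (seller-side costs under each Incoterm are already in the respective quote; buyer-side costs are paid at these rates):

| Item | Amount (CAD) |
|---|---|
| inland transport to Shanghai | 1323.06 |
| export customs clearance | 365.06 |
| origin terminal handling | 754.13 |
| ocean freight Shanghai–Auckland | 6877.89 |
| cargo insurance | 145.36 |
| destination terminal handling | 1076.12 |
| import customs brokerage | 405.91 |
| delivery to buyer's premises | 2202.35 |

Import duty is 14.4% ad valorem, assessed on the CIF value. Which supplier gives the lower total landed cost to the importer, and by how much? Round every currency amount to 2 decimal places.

Supplier A (CFR):
CIF value = CFR price + insurance = 17209.98 + 145.36 = 17355.34
Import duty = 17355.34 × 14.4% = 2499.17
Buyer bears (A): 145.36 + 1076.12 + 405.91 + 2202.35 = 3829.74
Landed cost (A) = invoice 17209.98 + 3829.74 + duty 2499.17 = 23538.89
Supplier B (EXW):
CIF value = EXW price + inland to port + export clearance + origin terminal + freight + insurance = 7998.72 + 1323.06 + 365.06 + 754.13 + 6877.89 + 145.36 = 17464.22
Import duty = 17464.22 × 14.4% = 2514.85
Buyer bears (B): 1323.06 + 365.06 + 754.13 + 6877.89 + 145.36 + 1076.12 + 405.91 + 2202.35 = 13149.88
Landed cost (B) = invoice 7998.72 + 13149.88 + duty 2514.85 = 23663.45
Difference = |23538.89 − 23663.45| = 124.56

Supplier A is cheaper by CAD 124.56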